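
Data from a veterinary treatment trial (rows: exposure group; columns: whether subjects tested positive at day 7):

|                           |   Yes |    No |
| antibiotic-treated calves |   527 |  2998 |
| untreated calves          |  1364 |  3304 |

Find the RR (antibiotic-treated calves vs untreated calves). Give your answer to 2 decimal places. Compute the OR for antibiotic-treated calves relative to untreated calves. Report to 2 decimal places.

risk, antibiotic-treated calves = 527/3525 = 0.1495
risk, untreated calves = 1364/4668 = 0.2922
RR = 0.1495 / 0.2922 = 0.51
odds, antibiotic-treated calves = 527/2998 = 0.1758
odds, untreated calves = 1364/3304 = 0.4128
OR = 0.1758 / 0.4128 = 0.43

RR = 0.51; OR = 0.43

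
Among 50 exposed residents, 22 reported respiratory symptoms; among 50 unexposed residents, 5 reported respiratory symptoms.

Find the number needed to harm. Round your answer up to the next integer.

risk, exposed residents = 22/50 = 0.440000
risk, unexposed residents = 5/50 = 0.100000
absolute risk difference = 0.340000
1 / 0.340000 = 2.941 → round up → 3

3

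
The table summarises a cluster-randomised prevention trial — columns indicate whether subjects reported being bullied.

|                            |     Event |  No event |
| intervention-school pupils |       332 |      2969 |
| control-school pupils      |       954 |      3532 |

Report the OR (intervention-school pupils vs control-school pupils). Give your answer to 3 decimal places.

OR ≈ 0.414

odds, intervention-school pupils = 332/2969 = 0.1118
odds, control-school pupils = 954/3532 = 0.2701
OR = 0.1118 / 0.2701 = 0.414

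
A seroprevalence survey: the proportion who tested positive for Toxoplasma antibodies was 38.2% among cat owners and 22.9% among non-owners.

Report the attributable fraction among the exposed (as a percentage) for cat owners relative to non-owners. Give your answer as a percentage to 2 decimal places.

AR% = (0.3820 − 0.2290) / 0.3820 = 0.4005 → 40.05%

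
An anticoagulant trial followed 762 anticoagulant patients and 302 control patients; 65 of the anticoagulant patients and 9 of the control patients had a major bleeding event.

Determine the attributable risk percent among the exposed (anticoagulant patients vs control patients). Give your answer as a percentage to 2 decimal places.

risk, anticoagulant patients = 65/762 = 0.08530
risk, control patients = 9/302 = 0.02980
AR% = (0.08530 − 0.02980) / 0.08530 = 0.6506 → 65.06%

AR% = 65.06%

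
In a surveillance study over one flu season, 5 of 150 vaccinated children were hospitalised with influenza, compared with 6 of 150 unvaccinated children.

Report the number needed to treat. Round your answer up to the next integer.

150

risk, vaccinated children = 5/150 = 0.033333
risk, unvaccinated children = 6/150 = 0.040000
absolute risk difference = 0.006667
1 / 0.006667 = 149.993 → round up → 150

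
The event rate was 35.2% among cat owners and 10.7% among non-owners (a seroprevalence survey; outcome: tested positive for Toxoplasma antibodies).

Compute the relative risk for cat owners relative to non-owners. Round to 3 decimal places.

RR = 0.3520 / 0.1070 = 3.290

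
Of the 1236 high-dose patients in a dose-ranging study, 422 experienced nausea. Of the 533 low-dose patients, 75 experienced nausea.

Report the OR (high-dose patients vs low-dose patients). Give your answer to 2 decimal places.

OR = (422 × 458) / (814 × 75) = 193276/61050 ≈ 3.17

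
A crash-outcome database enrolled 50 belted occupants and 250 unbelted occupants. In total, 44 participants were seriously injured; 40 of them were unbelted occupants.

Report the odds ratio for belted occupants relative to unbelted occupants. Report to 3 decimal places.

OR = 0.457

belted occupants with the outcome: 44 − 40 = 4
belted occupants without the outcome: 50 − 4 = 46
unbelted occupants without the outcome: 250 − 40 = 210
OR = (4 × 210) / (46 × 40) = 840/1840 ≈ 0.457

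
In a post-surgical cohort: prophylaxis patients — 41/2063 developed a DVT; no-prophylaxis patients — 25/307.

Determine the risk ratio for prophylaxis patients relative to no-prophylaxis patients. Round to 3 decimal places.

risk, prophylaxis patients = 41/2063 = 0.01987
risk, no-prophylaxis patients = 25/307 = 0.08143
RR = 0.01987 / 0.08143 = 0.244

RR ≈ 0.244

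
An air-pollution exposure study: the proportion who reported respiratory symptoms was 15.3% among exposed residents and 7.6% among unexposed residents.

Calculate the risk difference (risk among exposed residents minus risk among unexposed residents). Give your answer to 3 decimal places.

risk difference = 0.1530 − 0.0760 = 0.077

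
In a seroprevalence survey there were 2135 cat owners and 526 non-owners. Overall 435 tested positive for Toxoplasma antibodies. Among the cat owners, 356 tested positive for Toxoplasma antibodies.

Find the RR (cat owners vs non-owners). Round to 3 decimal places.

RR: 1.110

cat owners without the outcome: 2135 − 356 = 1779
non-owners with the outcome: 435 − 356 = 79
non-owners without the outcome: 526 − 79 = 447
risk, cat owners = 356/2135 = 0.1667
risk, non-owners = 79/526 = 0.1502
RR = 0.1667 / 0.1502 = 1.110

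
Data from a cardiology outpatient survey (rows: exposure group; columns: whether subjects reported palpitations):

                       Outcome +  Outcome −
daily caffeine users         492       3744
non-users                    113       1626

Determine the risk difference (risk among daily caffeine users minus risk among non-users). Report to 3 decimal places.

risk, daily caffeine users = 492/4236 = 0.1161
risk, non-users = 113/1739 = 0.0650
risk difference = 0.1161 − 0.0650 = 0.051

0.051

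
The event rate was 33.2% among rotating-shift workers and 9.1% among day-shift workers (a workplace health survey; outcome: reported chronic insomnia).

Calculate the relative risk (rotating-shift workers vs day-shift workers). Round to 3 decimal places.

RR = 0.3320 / 0.0910 = 3.648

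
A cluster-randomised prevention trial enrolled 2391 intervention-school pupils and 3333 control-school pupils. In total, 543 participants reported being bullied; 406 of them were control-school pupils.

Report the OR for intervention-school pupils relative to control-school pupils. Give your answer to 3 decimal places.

intervention-school pupils with the outcome: 543 − 406 = 137
intervention-school pupils without the outcome: 2391 − 137 = 2254
control-school pupils without the outcome: 3333 − 406 = 2927
OR = (137 × 2927) / (2254 × 406) = 400999/915124 ≈ 0.438

0.438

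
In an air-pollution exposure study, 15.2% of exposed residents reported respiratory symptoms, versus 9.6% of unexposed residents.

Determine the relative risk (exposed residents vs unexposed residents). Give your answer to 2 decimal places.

RR = 0.1520 / 0.0960 = 1.58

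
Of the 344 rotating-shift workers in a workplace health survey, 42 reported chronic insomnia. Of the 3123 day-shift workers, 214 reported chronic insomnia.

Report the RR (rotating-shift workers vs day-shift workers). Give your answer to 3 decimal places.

risk, rotating-shift workers = 42/344 = 0.1221
risk, day-shift workers = 214/3123 = 0.0685
RR = 0.1221 / 0.0685 = 1.782

1.782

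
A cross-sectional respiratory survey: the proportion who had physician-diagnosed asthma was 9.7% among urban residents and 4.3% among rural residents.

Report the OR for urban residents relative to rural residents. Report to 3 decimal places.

odds, urban residents = 0.09700/0.90300 = 0.10742
odds, rural residents = 0.04300/0.95700 = 0.04493
OR = 0.10742 / 0.04493 = 2.391

2.391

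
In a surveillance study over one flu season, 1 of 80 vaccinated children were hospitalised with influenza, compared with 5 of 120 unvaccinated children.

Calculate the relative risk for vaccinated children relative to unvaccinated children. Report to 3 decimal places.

risk, vaccinated children = 1/80 = 0.01250
risk, unvaccinated children = 5/120 = 0.04167
RR = 0.01250 / 0.04167 = 0.300

RR = 0.300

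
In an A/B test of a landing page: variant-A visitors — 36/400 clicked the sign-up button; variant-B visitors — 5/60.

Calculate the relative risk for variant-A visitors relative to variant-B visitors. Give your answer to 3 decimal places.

risk, variant-A visitors = 36/400 = 0.0900
risk, variant-B visitors = 5/60 = 0.0833
RR = 0.0900 / 0.0833 = 1.080

RR ≈ 1.080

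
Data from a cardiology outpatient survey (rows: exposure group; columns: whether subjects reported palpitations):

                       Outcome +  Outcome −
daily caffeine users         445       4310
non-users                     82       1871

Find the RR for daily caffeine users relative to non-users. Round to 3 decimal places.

RR ≈ 2.229

risk, daily caffeine users = 445/4755 = 0.09359
risk, non-users = 82/1953 = 0.04199
RR = 0.09359 / 0.04199 = 2.229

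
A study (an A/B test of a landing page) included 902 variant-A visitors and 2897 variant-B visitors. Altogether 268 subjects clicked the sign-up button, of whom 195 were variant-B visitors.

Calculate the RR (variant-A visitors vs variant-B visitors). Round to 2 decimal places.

RR = 1.20

variant-A visitors with the outcome: 268 − 195 = 73
variant-A visitors without the outcome: 902 − 73 = 829
variant-B visitors without the outcome: 2897 − 195 = 2702
risk, variant-A visitors = 73/902 = 0.0809
risk, variant-B visitors = 195/2897 = 0.0673
RR = 0.0809 / 0.0673 = 1.20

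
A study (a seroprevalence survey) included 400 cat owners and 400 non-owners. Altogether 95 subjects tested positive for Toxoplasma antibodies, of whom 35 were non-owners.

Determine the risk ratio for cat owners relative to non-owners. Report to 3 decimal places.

RR: 1.714

cat owners with the outcome: 95 − 35 = 60
cat owners without the outcome: 400 − 60 = 340
non-owners without the outcome: 400 − 35 = 365
risk, cat owners = 60/400 = 0.1500
risk, non-owners = 35/400 = 0.0875
RR = 0.1500 / 0.0875 = 1.714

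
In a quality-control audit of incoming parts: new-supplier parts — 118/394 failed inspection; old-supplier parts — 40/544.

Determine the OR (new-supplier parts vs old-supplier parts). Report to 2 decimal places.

OR = (118 × 504) / (276 × 40) = 59472/11040 ≈ 5.39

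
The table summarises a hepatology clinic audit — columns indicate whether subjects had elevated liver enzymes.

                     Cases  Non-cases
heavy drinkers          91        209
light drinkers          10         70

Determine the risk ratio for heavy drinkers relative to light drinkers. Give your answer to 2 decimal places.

risk, heavy drinkers = 91/300 = 0.3033
risk, light drinkers = 10/80 = 0.1250
RR = 0.3033 / 0.1250 = 2.43

2.43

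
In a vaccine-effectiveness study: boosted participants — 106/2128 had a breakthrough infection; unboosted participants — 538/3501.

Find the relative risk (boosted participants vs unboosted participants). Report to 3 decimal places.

risk, boosted participants = 106/2128 = 0.04981
risk, unboosted participants = 538/3501 = 0.15367
RR = 0.04981 / 0.15367 = 0.324

0.324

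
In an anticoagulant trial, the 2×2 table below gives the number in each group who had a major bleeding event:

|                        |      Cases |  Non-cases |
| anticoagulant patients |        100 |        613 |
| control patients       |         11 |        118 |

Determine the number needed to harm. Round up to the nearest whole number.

NNH = 19

risk, anticoagulant patients = 100/713 = 0.140252
risk, control patients = 11/129 = 0.085271
absolute risk difference = 0.054981
1 / 0.054981 = 18.188 → round up → 19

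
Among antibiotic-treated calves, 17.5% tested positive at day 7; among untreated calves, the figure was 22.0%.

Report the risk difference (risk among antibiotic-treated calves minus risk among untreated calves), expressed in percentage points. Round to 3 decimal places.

risk difference = 0.1750 − 0.2200 = -0.0450 → -4.500 percentage points

RD ≈ -4.500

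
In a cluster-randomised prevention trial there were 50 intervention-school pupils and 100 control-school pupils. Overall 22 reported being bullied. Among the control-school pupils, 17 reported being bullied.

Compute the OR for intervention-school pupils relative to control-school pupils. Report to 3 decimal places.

intervention-school pupils with the outcome: 22 − 17 = 5
intervention-school pupils without the outcome: 50 − 5 = 45
control-school pupils without the outcome: 100 − 17 = 83
odds, intervention-school pupils = 5/45 = 0.1111
odds, control-school pupils = 17/83 = 0.2048
OR = 0.1111 / 0.2048 = 0.542

OR: 0.542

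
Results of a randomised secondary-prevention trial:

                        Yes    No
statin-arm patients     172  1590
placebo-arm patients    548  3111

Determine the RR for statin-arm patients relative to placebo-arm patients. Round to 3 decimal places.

0.652

risk, statin-arm patients = 172/1762 = 0.0976
risk, placebo-arm patients = 548/3659 = 0.1498
RR = 0.0976 / 0.1498 = 0.652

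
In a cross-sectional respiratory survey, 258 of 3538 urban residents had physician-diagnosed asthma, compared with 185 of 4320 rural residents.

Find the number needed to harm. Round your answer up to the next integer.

risk, urban residents = 258/3538 = 0.072923
risk, rural residents = 185/4320 = 0.042824
absolute risk difference = 0.030098
1 / 0.030098 = 33.225 → round up → 34

NNH ≈ 34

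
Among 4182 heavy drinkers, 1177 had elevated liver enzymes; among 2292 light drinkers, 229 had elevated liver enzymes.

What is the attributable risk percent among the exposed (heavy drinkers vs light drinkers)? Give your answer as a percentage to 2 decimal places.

64.50%

risk, heavy drinkers = 1177/4182 = 0.2814
risk, light drinkers = 229/2292 = 0.0999
AR% = (0.2814 − 0.0999) / 0.2814 = 0.6450 → 64.50%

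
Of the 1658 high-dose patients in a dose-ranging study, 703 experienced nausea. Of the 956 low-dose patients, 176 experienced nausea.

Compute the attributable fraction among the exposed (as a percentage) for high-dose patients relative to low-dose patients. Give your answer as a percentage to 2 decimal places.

risk, high-dose patients = 703/1658 = 0.4240
risk, low-dose patients = 176/956 = 0.1841
AR% = (0.4240 − 0.1841) / 0.4240 = 0.5658 → 56.58%

AR% ≈ 56.58%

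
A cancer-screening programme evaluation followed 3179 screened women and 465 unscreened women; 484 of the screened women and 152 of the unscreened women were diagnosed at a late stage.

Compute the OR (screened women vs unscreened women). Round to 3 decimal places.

odds, screened women = 484/2695 = 0.1796
odds, unscreened women = 152/313 = 0.4856
OR = 0.1796 / 0.4856 = 0.370

0.370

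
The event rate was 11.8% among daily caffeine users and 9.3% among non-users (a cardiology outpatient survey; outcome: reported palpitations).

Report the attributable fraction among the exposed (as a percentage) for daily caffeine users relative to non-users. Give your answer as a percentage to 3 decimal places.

AR% = (0.1180 − 0.0930) / 0.1180 = 0.2119 → 21.186%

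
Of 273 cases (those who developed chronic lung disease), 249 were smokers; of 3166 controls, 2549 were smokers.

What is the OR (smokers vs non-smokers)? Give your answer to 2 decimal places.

OR ≈ 2.51

odds, smokers = 249/2549 = 0.09769
odds, non-smokers = 24/617 = 0.03890
OR = 0.09769 / 0.03890 = 2.51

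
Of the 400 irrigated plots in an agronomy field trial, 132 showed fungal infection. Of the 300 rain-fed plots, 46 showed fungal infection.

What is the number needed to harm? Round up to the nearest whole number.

NNH ≈ 6

risk, irrigated plots = 132/400 = 0.330000
risk, rain-fed plots = 46/300 = 0.153333
absolute risk difference = 0.176667
1 / 0.176667 = 5.660 → round up → 6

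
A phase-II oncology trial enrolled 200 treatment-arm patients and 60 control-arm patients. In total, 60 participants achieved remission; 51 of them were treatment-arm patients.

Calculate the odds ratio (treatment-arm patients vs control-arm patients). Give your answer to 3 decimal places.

treatment-arm patients without the outcome: 200 − 51 = 149
control-arm patients with the outcome: 60 − 51 = 9
control-arm patients without the outcome: 60 − 9 = 51
OR = (51 × 51) / (149 × 9) = 2601/1341 ≈ 1.940

1.940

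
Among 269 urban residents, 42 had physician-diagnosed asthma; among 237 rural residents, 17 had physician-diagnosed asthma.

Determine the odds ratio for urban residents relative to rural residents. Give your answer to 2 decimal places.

OR: 2.39

odds, urban residents = 42/227 = 0.1850
odds, rural residents = 17/220 = 0.0773
OR = 0.1850 / 0.0773 = 2.39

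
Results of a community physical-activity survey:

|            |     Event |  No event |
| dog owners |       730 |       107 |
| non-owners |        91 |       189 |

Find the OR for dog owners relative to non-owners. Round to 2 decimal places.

OR = (730 × 189) / (107 × 91) = 137970/9737 ≈ 14.17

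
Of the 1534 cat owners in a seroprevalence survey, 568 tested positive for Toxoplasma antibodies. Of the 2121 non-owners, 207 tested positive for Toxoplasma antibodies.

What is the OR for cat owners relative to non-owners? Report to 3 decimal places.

OR = (568 × 1914) / (966 × 207) = 1087152/199962 ≈ 5.437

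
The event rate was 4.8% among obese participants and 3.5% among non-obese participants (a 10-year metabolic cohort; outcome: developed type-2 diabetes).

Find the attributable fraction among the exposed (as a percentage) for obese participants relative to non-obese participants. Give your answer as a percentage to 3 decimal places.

AR% = (0.04800 − 0.03500) / 0.04800 = 0.2708 → 27.083%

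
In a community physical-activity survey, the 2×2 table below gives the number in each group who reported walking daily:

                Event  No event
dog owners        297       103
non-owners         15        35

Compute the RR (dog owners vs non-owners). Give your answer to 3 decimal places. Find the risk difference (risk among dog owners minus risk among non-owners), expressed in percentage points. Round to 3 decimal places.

RR = 2.475; RD = 44.250

risk, dog owners = 297/400 = 0.7425
risk, non-owners = 15/50 = 0.3000
RR = 0.7425 / 0.3000 = 2.475
risk difference = 0.7425 − 0.3000 = 0.4425 → 44.250 percentage points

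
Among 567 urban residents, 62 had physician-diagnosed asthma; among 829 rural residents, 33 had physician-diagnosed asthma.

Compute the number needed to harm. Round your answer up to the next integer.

15

risk, urban residents = 62/567 = 0.109347
risk, rural residents = 33/829 = 0.039807
absolute risk difference = 0.069540
1 / 0.069540 = 14.380 → round up → 15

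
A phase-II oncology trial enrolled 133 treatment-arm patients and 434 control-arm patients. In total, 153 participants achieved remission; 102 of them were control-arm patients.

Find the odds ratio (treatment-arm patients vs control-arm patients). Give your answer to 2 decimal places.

OR: 2.02

treatment-arm patients with the outcome: 153 − 102 = 51
treatment-arm patients without the outcome: 133 − 51 = 82
control-arm patients without the outcome: 434 − 102 = 332
odds, treatment-arm patients = 51/82 = 0.6220
odds, control-arm patients = 102/332 = 0.3072
OR = 0.6220 / 0.3072 = 2.02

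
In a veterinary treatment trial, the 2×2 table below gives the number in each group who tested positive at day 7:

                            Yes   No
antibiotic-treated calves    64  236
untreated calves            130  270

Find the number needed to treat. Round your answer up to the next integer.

NNT ≈ 9

risk, antibiotic-treated calves = 64/300 = 0.213333
risk, untreated calves = 130/400 = 0.325000
absolute risk difference = 0.111667
1 / 0.111667 = 8.955 → round up → 9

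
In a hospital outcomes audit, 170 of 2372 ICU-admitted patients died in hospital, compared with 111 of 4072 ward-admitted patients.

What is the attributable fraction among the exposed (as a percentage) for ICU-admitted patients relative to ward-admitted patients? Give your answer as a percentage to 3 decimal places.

AR% = 61.965%

risk, ICU-admitted patients = 170/2372 = 0.07167
risk, ward-admitted patients = 111/4072 = 0.02726
AR% = (0.07167 − 0.02726) / 0.07167 = 0.6197 → 61.965%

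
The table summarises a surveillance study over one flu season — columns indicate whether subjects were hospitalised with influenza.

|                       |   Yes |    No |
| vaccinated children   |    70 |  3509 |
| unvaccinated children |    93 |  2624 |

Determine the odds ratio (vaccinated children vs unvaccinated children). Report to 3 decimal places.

OR ≈ 0.563

odds, vaccinated children = 70/3509 = 0.01995
odds, unvaccinated children = 93/2624 = 0.03544
OR = 0.01995 / 0.03544 = 0.563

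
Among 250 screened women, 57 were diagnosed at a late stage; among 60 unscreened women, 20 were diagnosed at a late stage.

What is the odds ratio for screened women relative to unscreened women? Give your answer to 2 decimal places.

OR = (57 × 40) / (193 × 20) = 2280/3860 ≈ 0.59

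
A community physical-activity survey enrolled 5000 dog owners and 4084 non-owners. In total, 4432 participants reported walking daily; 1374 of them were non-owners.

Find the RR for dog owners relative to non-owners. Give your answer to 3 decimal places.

RR ≈ 1.818

dog owners with the outcome: 4432 − 1374 = 3058
dog owners without the outcome: 5000 − 3058 = 1942
non-owners without the outcome: 4084 − 1374 = 2710
risk, dog owners = 3058/5000 = 0.6116
risk, non-owners = 1374/4084 = 0.3364
RR = 0.6116 / 0.3364 = 1.818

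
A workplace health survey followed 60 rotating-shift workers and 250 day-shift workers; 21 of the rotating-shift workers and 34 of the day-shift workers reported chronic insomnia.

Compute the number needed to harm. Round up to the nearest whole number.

risk, rotating-shift workers = 21/60 = 0.350000
risk, day-shift workers = 34/250 = 0.136000
absolute risk difference = 0.214000
1 / 0.214000 = 4.673 → round up → 5

NNH ≈ 5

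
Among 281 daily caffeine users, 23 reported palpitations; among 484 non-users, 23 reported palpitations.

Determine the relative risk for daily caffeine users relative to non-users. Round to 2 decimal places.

1.72

risk, daily caffeine users = 23/281 = 0.08185
risk, non-users = 23/484 = 0.04752
RR = 0.08185 / 0.04752 = 1.72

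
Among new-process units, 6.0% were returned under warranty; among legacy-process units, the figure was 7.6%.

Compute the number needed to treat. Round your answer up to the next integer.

absolute risk difference = 0.016000
1 / 0.016000 = 62.500 → round up → 63

NNT ≈ 63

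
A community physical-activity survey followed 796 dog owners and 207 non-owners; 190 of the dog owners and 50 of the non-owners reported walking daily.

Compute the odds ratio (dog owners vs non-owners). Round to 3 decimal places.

OR = (190 × 157) / (606 × 50) = 29830/30300 ≈ 0.984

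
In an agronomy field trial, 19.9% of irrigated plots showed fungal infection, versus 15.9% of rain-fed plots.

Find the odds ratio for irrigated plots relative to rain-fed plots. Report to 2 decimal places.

odds, irrigated plots = 0.1990/0.8010 = 0.2484
odds, rain-fed plots = 0.1590/0.8410 = 0.1891
OR = 0.2484 / 0.1891 = 1.31

1.31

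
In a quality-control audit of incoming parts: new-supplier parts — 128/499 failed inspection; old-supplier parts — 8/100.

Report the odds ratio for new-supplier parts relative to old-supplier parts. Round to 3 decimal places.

OR = (128 × 92) / (371 × 8) = 11776/2968 ≈ 3.968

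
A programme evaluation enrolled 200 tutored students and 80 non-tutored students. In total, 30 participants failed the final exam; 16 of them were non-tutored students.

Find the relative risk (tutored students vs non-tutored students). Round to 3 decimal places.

tutored students with the outcome: 30 − 16 = 14
tutored students without the outcome: 200 − 14 = 186
non-tutored students without the outcome: 80 − 16 = 64
risk, tutored students = 14/200 = 0.0700
risk, non-tutored students = 16/80 = 0.2000
RR = 0.0700 / 0.2000 = 0.350

RR ≈ 0.350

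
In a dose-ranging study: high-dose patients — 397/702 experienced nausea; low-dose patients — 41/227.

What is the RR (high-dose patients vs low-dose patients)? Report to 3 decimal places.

3.131

risk, high-dose patients = 397/702 = 0.5655
risk, low-dose patients = 41/227 = 0.1806
RR = 0.5655 / 0.1806 = 3.131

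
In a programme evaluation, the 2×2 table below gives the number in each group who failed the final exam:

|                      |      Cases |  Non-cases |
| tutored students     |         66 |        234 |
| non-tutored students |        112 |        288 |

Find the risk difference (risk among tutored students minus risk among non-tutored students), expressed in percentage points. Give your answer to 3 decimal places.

risk, tutored students = 66/300 = 0.2200
risk, non-tutored students = 112/400 = 0.2800
risk difference = 0.2200 − 0.2800 = -0.0600 → -6.000 percentage points

RD: -6.000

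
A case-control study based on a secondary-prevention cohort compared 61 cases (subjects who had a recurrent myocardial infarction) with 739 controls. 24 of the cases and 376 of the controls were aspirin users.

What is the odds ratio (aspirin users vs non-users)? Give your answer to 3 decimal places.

0.626

odds, aspirin users = 24/376 = 0.0638
odds, non-users = 37/363 = 0.1019
OR = 0.0638 / 0.1019 = 0.626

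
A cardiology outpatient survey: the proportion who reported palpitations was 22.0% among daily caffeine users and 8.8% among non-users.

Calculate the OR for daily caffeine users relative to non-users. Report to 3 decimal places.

odds, daily caffeine users = 0.2200/0.7800 = 0.2821
odds, non-users = 0.0880/0.9120 = 0.0965
OR = 0.2821 / 0.0965 = 2.923

OR = 2.923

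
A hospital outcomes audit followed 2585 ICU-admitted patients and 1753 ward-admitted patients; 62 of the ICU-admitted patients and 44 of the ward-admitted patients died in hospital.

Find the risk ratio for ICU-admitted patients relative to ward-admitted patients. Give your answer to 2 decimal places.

risk, ICU-admitted patients = 62/2585 = 0.02398
risk, ward-admitted patients = 44/1753 = 0.02510
RR = 0.02398 / 0.02510 = 0.96

0.96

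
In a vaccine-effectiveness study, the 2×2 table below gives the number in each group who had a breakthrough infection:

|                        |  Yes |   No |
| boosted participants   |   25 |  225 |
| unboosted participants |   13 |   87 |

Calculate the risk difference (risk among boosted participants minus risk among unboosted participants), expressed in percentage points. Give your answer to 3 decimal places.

risk, boosted participants = 25/250 = 0.1000
risk, unboosted participants = 13/100 = 0.1300
risk difference = 0.1000 − 0.1300 = -0.0300 → -3.000 percentage points

-3.000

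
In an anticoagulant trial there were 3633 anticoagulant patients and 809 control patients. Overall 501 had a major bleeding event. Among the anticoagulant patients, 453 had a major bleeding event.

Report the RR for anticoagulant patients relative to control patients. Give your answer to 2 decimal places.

2.10

anticoagulant patients without the outcome: 3633 − 453 = 3180
control patients with the outcome: 501 − 453 = 48
control patients without the outcome: 809 − 48 = 761
risk, anticoagulant patients = 453/3633 = 0.1247
risk, control patients = 48/809 = 0.0593
RR = 0.1247 / 0.0593 = 2.10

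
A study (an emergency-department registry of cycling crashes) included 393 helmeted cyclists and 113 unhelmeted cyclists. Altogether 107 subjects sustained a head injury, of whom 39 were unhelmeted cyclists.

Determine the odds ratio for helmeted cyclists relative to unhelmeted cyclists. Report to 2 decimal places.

OR ≈ 0.40

helmeted cyclists with the outcome: 107 − 39 = 68
helmeted cyclists without the outcome: 393 − 68 = 325
unhelmeted cyclists without the outcome: 113 − 39 = 74
odds, helmeted cyclists = 68/325 = 0.2092
odds, unhelmeted cyclists = 39/74 = 0.5270
OR = 0.2092 / 0.5270 = 0.40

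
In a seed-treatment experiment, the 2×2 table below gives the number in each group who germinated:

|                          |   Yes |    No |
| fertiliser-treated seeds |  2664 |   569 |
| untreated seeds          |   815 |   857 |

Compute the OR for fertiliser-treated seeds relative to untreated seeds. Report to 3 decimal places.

odds, fertiliser-treated seeds = 2664/569 = 4.6819
odds, untreated seeds = 815/857 = 0.9510
OR = 4.6819 / 0.9510 = 4.923

OR: 4.923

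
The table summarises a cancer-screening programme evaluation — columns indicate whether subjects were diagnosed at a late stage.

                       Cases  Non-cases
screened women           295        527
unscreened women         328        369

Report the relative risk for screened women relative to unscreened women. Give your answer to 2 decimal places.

0.76

risk, screened women = 295/822 = 0.3589
risk, unscreened women = 328/697 = 0.4706
RR = 0.3589 / 0.4706 = 0.76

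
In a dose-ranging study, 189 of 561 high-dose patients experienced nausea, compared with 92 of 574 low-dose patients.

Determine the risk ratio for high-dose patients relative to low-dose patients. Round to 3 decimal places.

RR = 2.102

risk, high-dose patients = 189/561 = 0.3369
risk, low-dose patients = 92/574 = 0.1603
RR = 0.3369 / 0.1603 = 2.102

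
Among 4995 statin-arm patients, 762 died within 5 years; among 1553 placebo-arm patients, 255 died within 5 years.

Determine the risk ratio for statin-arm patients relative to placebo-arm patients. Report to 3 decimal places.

risk, statin-arm patients = 762/4995 = 0.1526
risk, placebo-arm patients = 255/1553 = 0.1642
RR = 0.1526 / 0.1642 = 0.929

RR ≈ 0.929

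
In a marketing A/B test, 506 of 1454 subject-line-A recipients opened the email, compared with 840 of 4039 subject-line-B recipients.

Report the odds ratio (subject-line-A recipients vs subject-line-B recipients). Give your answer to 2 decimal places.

OR = (506 × 3199) / (948 × 840) = 1618694/796320 ≈ 2.03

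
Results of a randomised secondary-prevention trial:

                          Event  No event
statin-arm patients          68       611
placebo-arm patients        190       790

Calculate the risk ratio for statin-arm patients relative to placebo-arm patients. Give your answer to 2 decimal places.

risk, statin-arm patients = 68/679 = 0.1001
risk, placebo-arm patients = 190/980 = 0.1939
RR = 0.1001 / 0.1939 = 0.52

RR = 0.52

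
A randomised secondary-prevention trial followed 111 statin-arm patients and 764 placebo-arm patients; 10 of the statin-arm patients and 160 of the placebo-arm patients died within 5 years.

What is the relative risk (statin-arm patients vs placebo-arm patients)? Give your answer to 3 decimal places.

0.430

risk, statin-arm patients = 10/111 = 0.0901
risk, placebo-arm patients = 160/764 = 0.2094
RR = 0.0901 / 0.2094 = 0.430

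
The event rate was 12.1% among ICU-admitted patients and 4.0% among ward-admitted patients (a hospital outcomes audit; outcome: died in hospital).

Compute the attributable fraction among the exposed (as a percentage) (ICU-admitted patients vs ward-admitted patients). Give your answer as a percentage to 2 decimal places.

AR% = (0.12100 − 0.04000) / 0.12100 = 0.6694 → 66.94%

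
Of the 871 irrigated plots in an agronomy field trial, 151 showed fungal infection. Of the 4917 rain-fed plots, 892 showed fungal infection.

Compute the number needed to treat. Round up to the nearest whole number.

125

risk, irrigated plots = 151/871 = 0.173364
risk, rain-fed plots = 892/4917 = 0.181411
absolute risk difference = 0.008047
1 / 0.008047 = 124.270 → round up → 125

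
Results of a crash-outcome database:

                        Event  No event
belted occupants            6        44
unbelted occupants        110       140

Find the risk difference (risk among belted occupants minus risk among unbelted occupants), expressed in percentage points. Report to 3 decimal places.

-32.000

risk, belted occupants = 6/50 = 0.1200
risk, unbelted occupants = 110/250 = 0.4400
risk difference = 0.1200 − 0.4400 = -0.3200 → -32.000 percentage points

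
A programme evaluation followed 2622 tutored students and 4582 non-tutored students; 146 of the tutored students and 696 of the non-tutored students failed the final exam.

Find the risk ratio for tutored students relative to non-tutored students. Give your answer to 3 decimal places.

risk, tutored students = 146/2622 = 0.0557
risk, non-tutored students = 696/4582 = 0.1519
RR = 0.0557 / 0.1519 = 0.367

0.367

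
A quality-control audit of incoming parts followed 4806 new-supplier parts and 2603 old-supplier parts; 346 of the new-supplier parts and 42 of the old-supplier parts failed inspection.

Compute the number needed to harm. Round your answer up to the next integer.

18

risk, new-supplier parts = 346/4806 = 0.071993
risk, old-supplier parts = 42/2603 = 0.016135
absolute risk difference = 0.055858
1 / 0.055858 = 17.903 → round up → 18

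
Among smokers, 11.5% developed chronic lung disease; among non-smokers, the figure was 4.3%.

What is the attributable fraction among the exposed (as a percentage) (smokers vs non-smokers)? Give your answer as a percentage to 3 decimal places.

AR% = (0.11500 − 0.04300) / 0.11500 = 0.6261 → 62.609%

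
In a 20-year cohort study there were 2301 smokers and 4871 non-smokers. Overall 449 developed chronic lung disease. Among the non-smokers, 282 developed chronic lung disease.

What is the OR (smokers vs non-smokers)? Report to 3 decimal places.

OR ≈ 1.273

smokers with the outcome: 449 − 282 = 167
smokers without the outcome: 2301 − 167 = 2134
non-smokers without the outcome: 4871 − 282 = 4589
OR = (167 × 4589) / (2134 × 282) = 766363/601788 ≈ 1.273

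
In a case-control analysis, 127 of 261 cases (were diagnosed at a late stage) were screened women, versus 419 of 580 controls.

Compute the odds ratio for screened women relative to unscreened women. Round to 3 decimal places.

OR = (127 × 161) / (419 × 134) = 20447/56146 ≈ 0.364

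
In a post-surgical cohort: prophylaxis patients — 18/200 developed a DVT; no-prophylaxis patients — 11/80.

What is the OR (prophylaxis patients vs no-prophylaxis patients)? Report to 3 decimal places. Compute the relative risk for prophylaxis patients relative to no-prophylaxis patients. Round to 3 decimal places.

OR = 0.620; RR = 0.655

OR = (18 × 69) / (182 × 11) = 1242/2002 ≈ 0.620
risk, prophylaxis patients = 18/200 = 0.0900
risk, no-prophylaxis patients = 11/80 = 0.1375
RR = 0.0900 / 0.1375 = 0.655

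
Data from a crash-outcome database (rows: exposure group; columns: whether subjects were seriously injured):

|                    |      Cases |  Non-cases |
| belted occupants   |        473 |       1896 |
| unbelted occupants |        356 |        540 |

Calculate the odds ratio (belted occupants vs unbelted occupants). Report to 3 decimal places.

odds, belted occupants = 473/1896 = 0.2495
odds, unbelted occupants = 356/540 = 0.6593
OR = 0.2495 / 0.6593 = 0.378

OR ≈ 0.378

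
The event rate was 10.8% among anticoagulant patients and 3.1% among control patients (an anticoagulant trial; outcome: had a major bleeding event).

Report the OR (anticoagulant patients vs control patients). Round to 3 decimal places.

odds, anticoagulant patients = 0.10800/0.89200 = 0.12108
odds, control patients = 0.03100/0.96900 = 0.03199
OR = 0.12108 / 0.03199 = 3.785

3.785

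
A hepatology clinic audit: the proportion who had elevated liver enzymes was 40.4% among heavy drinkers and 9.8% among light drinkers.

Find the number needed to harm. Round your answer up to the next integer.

4

absolute risk difference = 0.306000
1 / 0.306000 = 3.268 → round up → 4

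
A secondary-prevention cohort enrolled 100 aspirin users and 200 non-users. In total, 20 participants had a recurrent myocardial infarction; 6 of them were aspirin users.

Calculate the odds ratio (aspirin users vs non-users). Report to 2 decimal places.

aspirin users without the outcome: 100 − 6 = 94
non-users with the outcome: 20 − 6 = 14
non-users without the outcome: 200 − 14 = 186
OR = (6 × 186) / (94 × 14) = 1116/1316 ≈ 0.85

0.85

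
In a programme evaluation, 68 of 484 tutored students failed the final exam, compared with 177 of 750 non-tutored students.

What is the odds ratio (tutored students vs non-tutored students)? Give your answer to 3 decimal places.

OR = (68 × 573) / (416 × 177) = 38964/73632 ≈ 0.529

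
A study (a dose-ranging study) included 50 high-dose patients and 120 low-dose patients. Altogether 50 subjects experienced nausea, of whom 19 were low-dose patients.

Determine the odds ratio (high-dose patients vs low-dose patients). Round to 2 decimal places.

8.67

high-dose patients with the outcome: 50 − 19 = 31
high-dose patients without the outcome: 50 − 31 = 19
low-dose patients without the outcome: 120 − 19 = 101
odds, high-dose patients = 31/19 = 1.6316
odds, low-dose patients = 19/101 = 0.1881
OR = 1.6316 / 0.1881 = 8.67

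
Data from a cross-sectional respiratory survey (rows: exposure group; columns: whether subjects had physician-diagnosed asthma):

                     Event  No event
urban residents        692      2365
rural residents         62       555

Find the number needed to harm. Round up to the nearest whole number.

risk, urban residents = 692/3057 = 0.226366
risk, rural residents = 62/617 = 0.100486
absolute risk difference = 0.125879
1 / 0.125879 = 7.944 → round up → 8

NNH = 8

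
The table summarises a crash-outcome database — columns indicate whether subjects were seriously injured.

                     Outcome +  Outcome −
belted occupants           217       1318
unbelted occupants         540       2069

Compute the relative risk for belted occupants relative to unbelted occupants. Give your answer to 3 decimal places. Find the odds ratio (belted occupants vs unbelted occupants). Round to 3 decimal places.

RR = 0.683; OR = 0.631

risk, belted occupants = 217/1535 = 0.1414
risk, unbelted occupants = 540/2609 = 0.2070
RR = 0.1414 / 0.2070 = 0.683
OR = (217 × 2069) / (1318 × 540) = 448973/711720 ≈ 0.631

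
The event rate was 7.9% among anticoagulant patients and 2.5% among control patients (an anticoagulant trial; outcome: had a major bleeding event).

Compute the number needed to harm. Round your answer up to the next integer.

absolute risk difference = 0.054000
1 / 0.054000 = 18.519 → round up → 19

NNH ≈ 19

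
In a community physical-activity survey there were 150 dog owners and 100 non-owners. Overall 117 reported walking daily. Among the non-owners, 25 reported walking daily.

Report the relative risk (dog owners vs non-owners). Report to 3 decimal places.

RR ≈ 2.453

dog owners with the outcome: 117 − 25 = 92
dog owners without the outcome: 150 − 92 = 58
non-owners without the outcome: 100 − 25 = 75
risk, dog owners = 92/150 = 0.6133
risk, non-owners = 25/100 = 0.2500
RR = 0.6133 / 0.2500 = 2.453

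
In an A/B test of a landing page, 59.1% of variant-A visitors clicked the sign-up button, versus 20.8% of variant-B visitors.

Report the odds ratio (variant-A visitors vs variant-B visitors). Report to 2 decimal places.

5.50

odds, variant-A visitors = 0.5910/0.4090 = 1.4450
odds, variant-B visitors = 0.2080/0.7920 = 0.2626
OR = 1.4450 / 0.2626 = 5.50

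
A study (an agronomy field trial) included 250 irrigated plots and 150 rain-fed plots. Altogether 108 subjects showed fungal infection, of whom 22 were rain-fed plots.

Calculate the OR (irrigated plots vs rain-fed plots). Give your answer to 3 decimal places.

irrigated plots with the outcome: 108 − 22 = 86
irrigated plots without the outcome: 250 − 86 = 164
rain-fed plots without the outcome: 150 − 22 = 128
odds, irrigated plots = 86/164 = 0.5244
odds, rain-fed plots = 22/128 = 0.1719
OR = 0.5244 / 0.1719 = 3.051

3.051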